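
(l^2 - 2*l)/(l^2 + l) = (l - 2)/(l + 1)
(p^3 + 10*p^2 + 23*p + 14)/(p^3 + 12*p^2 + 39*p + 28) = (p + 2)/(p + 4)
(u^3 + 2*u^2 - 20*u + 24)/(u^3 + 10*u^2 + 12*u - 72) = (u - 2)/(u + 6)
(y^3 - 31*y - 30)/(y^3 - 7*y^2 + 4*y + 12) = (y + 5)/(y - 2)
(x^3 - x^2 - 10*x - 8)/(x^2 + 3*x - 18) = (x^3 - x^2 - 10*x - 8)/(x^2 + 3*x - 18)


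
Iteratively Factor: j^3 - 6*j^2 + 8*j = (j - 2)*(j^2 - 4*j) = j*(j - 2)*(j - 4)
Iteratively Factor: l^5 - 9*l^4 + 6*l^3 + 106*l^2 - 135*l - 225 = (l + 3)*(l^4 - 12*l^3 + 42*l^2 - 20*l - 75) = (l - 3)*(l + 3)*(l^3 - 9*l^2 + 15*l + 25) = (l - 3)*(l + 1)*(l + 3)*(l^2 - 10*l + 25) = (l - 5)*(l - 3)*(l + 1)*(l + 3)*(l - 5)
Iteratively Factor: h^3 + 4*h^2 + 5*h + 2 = (h + 2)*(h^2 + 2*h + 1) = (h + 1)*(h + 2)*(h + 1)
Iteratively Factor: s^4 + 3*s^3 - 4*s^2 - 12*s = (s + 2)*(s^3 + s^2 - 6*s) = (s - 2)*(s + 2)*(s^2 + 3*s) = (s - 2)*(s + 2)*(s + 3)*(s)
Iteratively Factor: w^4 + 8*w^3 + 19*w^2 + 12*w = (w + 3)*(w^3 + 5*w^2 + 4*w) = (w + 1)*(w + 3)*(w^2 + 4*w) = w*(w + 1)*(w + 3)*(w + 4)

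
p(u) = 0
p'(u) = 0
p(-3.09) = 0.00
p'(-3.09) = 0.00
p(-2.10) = 0.00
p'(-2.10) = 0.00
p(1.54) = 0.00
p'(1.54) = 0.00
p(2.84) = 0.00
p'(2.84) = 0.00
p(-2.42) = 0.00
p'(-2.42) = 0.00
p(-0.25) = 0.00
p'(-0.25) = 0.00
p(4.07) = 0.00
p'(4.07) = 0.00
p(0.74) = 0.00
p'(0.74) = 0.00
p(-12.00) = 0.00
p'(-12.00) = 0.00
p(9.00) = 0.00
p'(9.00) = 0.00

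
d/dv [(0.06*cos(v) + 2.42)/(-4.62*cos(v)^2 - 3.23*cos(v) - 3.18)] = (0.2772*sin(v)^2 - 22.3608*cos(v) - 7.903)*sin(v)/(4.62*cos(v)^2 + 3.23*cos(v) + 3.18)^2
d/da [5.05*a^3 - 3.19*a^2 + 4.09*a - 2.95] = 15.15*a^2 - 6.38*a + 4.09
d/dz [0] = 0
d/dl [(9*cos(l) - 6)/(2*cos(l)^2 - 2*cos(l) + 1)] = 3*(6*cos(l)^2 - 8*cos(l) + 1)*sin(l)/(2*cos(l) - cos(2*l) - 2)^2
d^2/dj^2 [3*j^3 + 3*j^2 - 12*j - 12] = 18*j + 6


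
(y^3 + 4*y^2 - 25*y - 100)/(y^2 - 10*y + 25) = (y^2 + 9*y + 20)/(y - 5)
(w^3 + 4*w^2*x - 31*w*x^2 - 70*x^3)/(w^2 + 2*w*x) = w + 2*x - 35*x^2/w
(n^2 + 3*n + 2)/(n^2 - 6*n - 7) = (n + 2)/(n - 7)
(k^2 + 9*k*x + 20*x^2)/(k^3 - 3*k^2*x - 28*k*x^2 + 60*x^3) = (k + 4*x)/(k^2 - 8*k*x + 12*x^2)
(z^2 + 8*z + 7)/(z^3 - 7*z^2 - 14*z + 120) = (z^2 + 8*z + 7)/(z^3 - 7*z^2 - 14*z + 120)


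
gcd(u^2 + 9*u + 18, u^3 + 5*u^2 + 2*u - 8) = 1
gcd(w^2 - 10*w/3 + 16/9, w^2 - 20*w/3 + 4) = w - 2/3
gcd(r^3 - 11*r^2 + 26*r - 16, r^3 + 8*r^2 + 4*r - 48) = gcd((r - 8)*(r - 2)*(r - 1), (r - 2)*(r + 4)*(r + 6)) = r - 2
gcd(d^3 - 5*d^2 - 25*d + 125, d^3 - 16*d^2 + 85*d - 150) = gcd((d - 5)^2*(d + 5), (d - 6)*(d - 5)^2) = d^2 - 10*d + 25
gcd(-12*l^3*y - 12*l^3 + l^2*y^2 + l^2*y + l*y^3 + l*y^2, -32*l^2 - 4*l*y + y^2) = 4*l + y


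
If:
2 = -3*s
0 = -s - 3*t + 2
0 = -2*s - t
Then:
No Solution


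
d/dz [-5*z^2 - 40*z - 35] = -10*z - 40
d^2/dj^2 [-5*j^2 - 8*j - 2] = -10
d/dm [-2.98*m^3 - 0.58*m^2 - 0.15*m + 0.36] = -8.94*m^2 - 1.16*m - 0.15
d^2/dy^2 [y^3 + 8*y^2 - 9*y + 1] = 6*y + 16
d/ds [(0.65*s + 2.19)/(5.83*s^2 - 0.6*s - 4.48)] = (3.7895*s^2 - 0.39*s - (0.65*s + 2.19)*(11.66*s - 0.6) - 2.912)/(-5.83*s^2 + 0.6*s + 4.48)^2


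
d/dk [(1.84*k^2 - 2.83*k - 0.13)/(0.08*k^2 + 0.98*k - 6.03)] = (2.0296*k^2 - 22.1696*k + 17.1923)/(0.0064*k^4 + 0.1568*k^3 - 0.00440000000000018*k^2 - 11.8188*k + 36.3609)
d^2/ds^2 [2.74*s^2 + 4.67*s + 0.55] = 5.48000000000000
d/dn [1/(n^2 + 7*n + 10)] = (-2*n - 7)/(n^2 + 7*n + 10)^2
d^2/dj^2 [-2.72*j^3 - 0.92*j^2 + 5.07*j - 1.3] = -16.32*j - 1.84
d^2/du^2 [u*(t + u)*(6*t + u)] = 14*t + 6*u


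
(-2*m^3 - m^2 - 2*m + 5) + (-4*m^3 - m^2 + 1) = -6*m^3 - 2*m^2 - 2*m + 6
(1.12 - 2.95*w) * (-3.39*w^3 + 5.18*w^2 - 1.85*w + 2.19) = 10.0005*w^4 - 19.0778*w^3 + 11.2591*w^2 - 8.5325*w + 2.4528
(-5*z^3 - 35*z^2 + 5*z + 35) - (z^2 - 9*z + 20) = -5*z^3 - 36*z^2 + 14*z + 15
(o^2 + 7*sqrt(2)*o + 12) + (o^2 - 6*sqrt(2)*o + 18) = 2*o^2 + sqrt(2)*o + 30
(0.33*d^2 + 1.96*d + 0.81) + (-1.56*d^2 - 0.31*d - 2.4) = -1.23*d^2 + 1.65*d - 1.59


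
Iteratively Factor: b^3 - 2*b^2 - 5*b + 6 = (b + 2)*(b^2 - 4*b + 3) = (b - 3)*(b + 2)*(b - 1)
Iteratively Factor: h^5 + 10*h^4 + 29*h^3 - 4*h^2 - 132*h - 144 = (h + 3)*(h^4 + 7*h^3 + 8*h^2 - 28*h - 48) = (h - 2)*(h + 3)*(h^3 + 9*h^2 + 26*h + 24) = (h - 2)*(h + 3)*(h + 4)*(h^2 + 5*h + 6) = (h - 2)*(h + 2)*(h + 3)*(h + 4)*(h + 3)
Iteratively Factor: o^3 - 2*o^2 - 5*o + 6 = (o - 3)*(o^2 + o - 2) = (o - 3)*(o - 1)*(o + 2)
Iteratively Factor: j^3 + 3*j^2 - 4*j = (j)*(j^2 + 3*j - 4) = j*(j - 1)*(j + 4)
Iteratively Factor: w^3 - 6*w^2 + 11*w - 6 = (w - 2)*(w^2 - 4*w + 3) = (w - 3)*(w - 2)*(w - 1)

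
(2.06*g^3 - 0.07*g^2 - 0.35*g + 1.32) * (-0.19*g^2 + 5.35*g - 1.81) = -0.3914*g^5 + 11.0343*g^4 - 4.0366*g^3 - 1.9966*g^2 + 7.6955*g - 2.3892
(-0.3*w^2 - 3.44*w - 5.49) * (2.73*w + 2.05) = -0.819*w^3 - 10.0062*w^2 - 22.0397*w - 11.2545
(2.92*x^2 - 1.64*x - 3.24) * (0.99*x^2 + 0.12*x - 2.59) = 2.8908*x^4 - 1.2732*x^3 - 10.9672*x^2 + 3.8588*x + 8.3916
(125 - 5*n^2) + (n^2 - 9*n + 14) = -4*n^2 - 9*n + 139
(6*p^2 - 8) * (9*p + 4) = 54*p^3 + 24*p^2 - 72*p - 32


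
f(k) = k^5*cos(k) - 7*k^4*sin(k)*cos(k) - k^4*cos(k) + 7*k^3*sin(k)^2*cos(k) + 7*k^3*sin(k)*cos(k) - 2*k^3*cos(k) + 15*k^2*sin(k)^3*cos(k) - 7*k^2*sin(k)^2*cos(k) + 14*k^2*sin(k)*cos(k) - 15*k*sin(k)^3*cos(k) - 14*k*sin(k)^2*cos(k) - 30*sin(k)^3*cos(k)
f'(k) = -k^5*sin(k) + 7*k^4*sin(k)^2 + k^4*sin(k) - 7*k^4*cos(k)^2 + 5*k^4*cos(k) - 7*k^3*sin(k)^3 - 7*k^3*sin(k)^2 + 14*k^3*sin(k)*cos(k)^2 - 28*k^3*sin(k)*cos(k) + 2*k^3*sin(k) + 7*k^3*cos(k)^2 - 4*k^3*cos(k) - 15*k^2*sin(k)^4 + 7*k^2*sin(k)^3 + 45*k^2*sin(k)^2*cos(k)^2 + 21*k^2*sin(k)^2*cos(k) - 14*k^2*sin(k)^2 - 14*k^2*sin(k)*cos(k)^2 + 21*k^2*sin(k)*cos(k) + 14*k^2*cos(k)^2 - 6*k^2*cos(k) + 15*k*sin(k)^4 + 30*k*sin(k)^3*cos(k) + 14*k*sin(k)^3 - 45*k*sin(k)^2*cos(k)^2 - 14*k*sin(k)^2*cos(k) - 28*k*sin(k)*cos(k)^2 + 28*k*sin(k)*cos(k) + 30*sin(k)^4 - 15*sin(k)^3*cos(k) - 90*sin(k)^2*cos(k)^2 - 14*sin(k)^2*cos(k)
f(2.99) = -69.54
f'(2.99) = -392.17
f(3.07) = -105.69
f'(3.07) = -513.46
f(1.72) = 1.23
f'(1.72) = 2.54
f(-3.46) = 887.46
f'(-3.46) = -2036.67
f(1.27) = -6.11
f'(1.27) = 21.40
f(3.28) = -250.00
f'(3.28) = -863.29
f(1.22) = -7.13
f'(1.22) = 19.37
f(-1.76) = 5.51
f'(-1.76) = -28.46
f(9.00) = -32341.04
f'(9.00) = -64232.23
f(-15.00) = 433811.38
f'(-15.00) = -720697.09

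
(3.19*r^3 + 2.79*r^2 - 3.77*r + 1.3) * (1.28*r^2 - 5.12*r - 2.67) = 4.0832*r^5 - 12.7616*r^4 - 27.6277*r^3 + 13.5171*r^2 + 3.4099*r - 3.471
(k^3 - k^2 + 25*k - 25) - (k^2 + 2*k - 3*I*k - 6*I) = k^3 - 2*k^2 + 23*k + 3*I*k - 25 + 6*I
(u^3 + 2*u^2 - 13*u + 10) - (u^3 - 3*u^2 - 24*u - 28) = 5*u^2 + 11*u + 38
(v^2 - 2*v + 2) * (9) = 9*v^2 - 18*v + 18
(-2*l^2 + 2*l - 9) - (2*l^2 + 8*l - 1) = -4*l^2 - 6*l - 8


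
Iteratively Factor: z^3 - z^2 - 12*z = (z + 3)*(z^2 - 4*z) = z*(z + 3)*(z - 4)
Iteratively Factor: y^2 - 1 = (y + 1)*(y - 1)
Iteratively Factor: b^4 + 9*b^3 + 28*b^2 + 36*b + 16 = (b + 2)*(b^3 + 7*b^2 + 14*b + 8) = (b + 2)^2*(b^2 + 5*b + 4) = (b + 2)^2*(b + 4)*(b + 1)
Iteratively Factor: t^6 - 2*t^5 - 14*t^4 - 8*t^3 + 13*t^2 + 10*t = (t + 1)*(t^5 - 3*t^4 - 11*t^3 + 3*t^2 + 10*t) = (t + 1)^2*(t^4 - 4*t^3 - 7*t^2 + 10*t) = (t - 5)*(t + 1)^2*(t^3 + t^2 - 2*t) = (t - 5)*(t + 1)^2*(t + 2)*(t^2 - t) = (t - 5)*(t - 1)*(t + 1)^2*(t + 2)*(t)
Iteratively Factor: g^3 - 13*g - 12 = (g + 1)*(g^2 - g - 12) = (g - 4)*(g + 1)*(g + 3)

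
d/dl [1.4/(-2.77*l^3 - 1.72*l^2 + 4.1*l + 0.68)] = (11.634*l^2 + 4.816*l - 5.74)/(2.77*l^3 + 1.72*l^2 - 4.1*l - 0.68)^2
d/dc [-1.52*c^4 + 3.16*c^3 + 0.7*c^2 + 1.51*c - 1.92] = -6.08*c^3 + 9.48*c^2 + 1.4*c + 1.51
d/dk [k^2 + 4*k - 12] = 2*k + 4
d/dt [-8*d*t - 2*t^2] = -8*d - 4*t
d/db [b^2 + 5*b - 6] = 2*b + 5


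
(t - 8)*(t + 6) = t^2 - 2*t - 48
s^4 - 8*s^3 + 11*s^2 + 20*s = s*(s - 5)*(s - 4)*(s + 1)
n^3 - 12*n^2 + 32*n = n*(n - 8)*(n - 4)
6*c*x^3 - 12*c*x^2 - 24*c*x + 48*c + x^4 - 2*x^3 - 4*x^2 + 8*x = (6*c + x)*(x - 2)^2*(x + 2)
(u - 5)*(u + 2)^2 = u^3 - u^2 - 16*u - 20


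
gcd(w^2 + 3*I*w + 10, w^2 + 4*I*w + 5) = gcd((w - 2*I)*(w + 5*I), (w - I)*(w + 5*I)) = w + 5*I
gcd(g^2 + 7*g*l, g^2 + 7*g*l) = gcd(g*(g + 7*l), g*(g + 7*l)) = g^2 + 7*g*l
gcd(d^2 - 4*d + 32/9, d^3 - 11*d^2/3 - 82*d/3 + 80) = d - 8/3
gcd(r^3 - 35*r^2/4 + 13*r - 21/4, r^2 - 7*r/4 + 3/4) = r^2 - 7*r/4 + 3/4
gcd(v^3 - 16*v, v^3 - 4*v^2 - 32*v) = v^2 + 4*v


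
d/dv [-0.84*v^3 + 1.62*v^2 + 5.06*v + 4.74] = -2.52*v^2 + 3.24*v + 5.06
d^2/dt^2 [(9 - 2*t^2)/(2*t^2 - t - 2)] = 2*(-4*t^3 + 84*t^2 - 54*t + 37)/(8*t^6 - 12*t^5 - 18*t^4 + 23*t^3 + 18*t^2 - 12*t - 8)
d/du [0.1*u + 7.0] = 0.100000000000000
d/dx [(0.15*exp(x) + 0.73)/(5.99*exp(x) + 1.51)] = -4.1462*exp(x)/(5.99*exp(x) + 1.51)^2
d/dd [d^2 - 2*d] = 2*d - 2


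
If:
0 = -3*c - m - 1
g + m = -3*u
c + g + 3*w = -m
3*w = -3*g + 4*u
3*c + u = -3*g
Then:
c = -3/28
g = 1/28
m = -19/28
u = 3/14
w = 1/4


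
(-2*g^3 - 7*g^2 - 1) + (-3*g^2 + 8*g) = -2*g^3 - 10*g^2 + 8*g - 1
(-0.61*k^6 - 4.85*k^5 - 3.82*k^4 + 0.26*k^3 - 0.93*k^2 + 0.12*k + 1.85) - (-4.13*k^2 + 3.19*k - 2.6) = -0.61*k^6 - 4.85*k^5 - 3.82*k^4 + 0.26*k^3 + 3.2*k^2 - 3.07*k + 4.45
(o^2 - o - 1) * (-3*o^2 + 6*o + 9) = -3*o^4 + 9*o^3 + 6*o^2 - 15*o - 9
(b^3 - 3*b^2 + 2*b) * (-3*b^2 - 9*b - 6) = -3*b^5 + 15*b^3 - 12*b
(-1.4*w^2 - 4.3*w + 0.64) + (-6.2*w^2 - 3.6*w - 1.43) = -7.6*w^2 - 7.9*w - 0.79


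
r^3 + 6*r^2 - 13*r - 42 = (r - 3)*(r + 2)*(r + 7)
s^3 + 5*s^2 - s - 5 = (s - 1)*(s + 1)*(s + 5)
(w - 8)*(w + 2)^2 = w^3 - 4*w^2 - 28*w - 32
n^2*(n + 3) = n^3 + 3*n^2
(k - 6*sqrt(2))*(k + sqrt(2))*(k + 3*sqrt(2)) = k^3 - 2*sqrt(2)*k^2 - 42*k - 36*sqrt(2)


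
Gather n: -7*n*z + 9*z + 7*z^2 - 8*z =-7*n*z + 7*z^2 + z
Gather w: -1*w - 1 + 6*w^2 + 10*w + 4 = 6*w^2 + 9*w + 3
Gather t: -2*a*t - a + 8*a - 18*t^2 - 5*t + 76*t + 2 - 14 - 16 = 7*a - 18*t^2 + t*(71 - 2*a) - 28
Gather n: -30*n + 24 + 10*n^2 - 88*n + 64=10*n^2 - 118*n + 88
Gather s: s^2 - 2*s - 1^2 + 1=s^2 - 2*s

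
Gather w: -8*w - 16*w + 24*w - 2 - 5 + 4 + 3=0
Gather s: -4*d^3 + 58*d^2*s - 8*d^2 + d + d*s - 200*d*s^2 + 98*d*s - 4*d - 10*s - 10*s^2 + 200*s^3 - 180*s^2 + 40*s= -4*d^3 - 8*d^2 - 3*d + 200*s^3 + s^2*(-200*d - 190) + s*(58*d^2 + 99*d + 30)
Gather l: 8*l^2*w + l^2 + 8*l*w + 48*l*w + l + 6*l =l^2*(8*w + 1) + l*(56*w + 7)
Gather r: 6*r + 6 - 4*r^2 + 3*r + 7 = -4*r^2 + 9*r + 13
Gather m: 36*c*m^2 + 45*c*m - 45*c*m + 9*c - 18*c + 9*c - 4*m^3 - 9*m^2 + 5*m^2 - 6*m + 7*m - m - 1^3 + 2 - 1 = -4*m^3 + m^2*(36*c - 4)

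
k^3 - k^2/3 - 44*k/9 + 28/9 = (k - 2)*(k - 2/3)*(k + 7/3)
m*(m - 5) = m^2 - 5*m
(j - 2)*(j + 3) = j^2 + j - 6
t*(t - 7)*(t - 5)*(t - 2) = t^4 - 14*t^3 + 59*t^2 - 70*t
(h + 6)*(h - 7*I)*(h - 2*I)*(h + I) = h^4 + 6*h^3 - 8*I*h^3 - 5*h^2 - 48*I*h^2 - 30*h - 14*I*h - 84*I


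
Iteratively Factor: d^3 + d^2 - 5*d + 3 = (d - 1)*(d^2 + 2*d - 3) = (d - 1)*(d + 3)*(d - 1)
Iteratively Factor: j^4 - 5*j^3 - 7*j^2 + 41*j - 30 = (j - 1)*(j^3 - 4*j^2 - 11*j + 30) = (j - 5)*(j - 1)*(j^2 + j - 6) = (j - 5)*(j - 1)*(j + 3)*(j - 2)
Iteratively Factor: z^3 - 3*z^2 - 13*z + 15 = (z + 3)*(z^2 - 6*z + 5) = (z - 5)*(z + 3)*(z - 1)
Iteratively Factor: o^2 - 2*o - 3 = (o + 1)*(o - 3)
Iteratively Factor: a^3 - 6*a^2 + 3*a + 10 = (a + 1)*(a^2 - 7*a + 10) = (a - 5)*(a + 1)*(a - 2)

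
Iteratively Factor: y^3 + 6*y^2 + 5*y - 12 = (y - 1)*(y^2 + 7*y + 12) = (y - 1)*(y + 4)*(y + 3)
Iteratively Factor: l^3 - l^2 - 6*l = (l + 2)*(l^2 - 3*l) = (l - 3)*(l + 2)*(l)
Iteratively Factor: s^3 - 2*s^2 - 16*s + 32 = (s + 4)*(s^2 - 6*s + 8) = (s - 4)*(s + 4)*(s - 2)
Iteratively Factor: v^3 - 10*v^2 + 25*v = (v)*(v^2 - 10*v + 25) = v*(v - 5)*(v - 5)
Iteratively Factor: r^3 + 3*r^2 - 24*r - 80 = (r - 5)*(r^2 + 8*r + 16) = (r - 5)*(r + 4)*(r + 4)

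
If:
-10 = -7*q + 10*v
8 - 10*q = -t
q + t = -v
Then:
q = 10/13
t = -4/13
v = -6/13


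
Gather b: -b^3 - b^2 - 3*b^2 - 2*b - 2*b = -b^3 - 4*b^2 - 4*b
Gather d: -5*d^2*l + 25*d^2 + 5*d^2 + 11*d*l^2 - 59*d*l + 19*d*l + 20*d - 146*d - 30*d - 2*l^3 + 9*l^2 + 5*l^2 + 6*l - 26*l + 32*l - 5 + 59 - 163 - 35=d^2*(30 - 5*l) + d*(11*l^2 - 40*l - 156) - 2*l^3 + 14*l^2 + 12*l - 144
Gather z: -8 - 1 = -9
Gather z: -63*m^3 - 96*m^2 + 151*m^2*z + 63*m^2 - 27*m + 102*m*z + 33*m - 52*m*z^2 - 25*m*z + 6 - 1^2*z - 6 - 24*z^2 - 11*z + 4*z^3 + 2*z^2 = -63*m^3 - 33*m^2 + 6*m + 4*z^3 + z^2*(-52*m - 22) + z*(151*m^2 + 77*m - 12)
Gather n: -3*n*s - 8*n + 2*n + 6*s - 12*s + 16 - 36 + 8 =n*(-3*s - 6) - 6*s - 12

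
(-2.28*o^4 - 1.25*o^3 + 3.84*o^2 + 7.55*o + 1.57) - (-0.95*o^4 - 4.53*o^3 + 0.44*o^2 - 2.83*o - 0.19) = -1.33*o^4 + 3.28*o^3 + 3.4*o^2 + 10.38*o + 1.76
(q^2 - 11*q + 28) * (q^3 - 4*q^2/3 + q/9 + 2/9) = q^5 - 37*q^4/3 + 385*q^3/9 - 115*q^2/3 + 2*q/3 + 56/9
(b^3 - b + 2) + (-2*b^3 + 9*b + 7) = -b^3 + 8*b + 9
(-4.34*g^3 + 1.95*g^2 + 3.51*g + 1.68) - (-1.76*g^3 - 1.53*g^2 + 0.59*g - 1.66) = -2.58*g^3 + 3.48*g^2 + 2.92*g + 3.34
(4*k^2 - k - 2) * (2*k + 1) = 8*k^3 + 2*k^2 - 5*k - 2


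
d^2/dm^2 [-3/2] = 0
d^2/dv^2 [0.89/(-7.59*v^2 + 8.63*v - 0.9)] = (102.542418*v^2 - 116.593026*v - 0.89*(15.18*v - 8.63)*(30.36*v - 17.26) + 12.15918)/(7.59*v^2 - 8.63*v + 0.9)^3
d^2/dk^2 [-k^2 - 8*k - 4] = -2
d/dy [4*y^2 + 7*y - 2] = 8*y + 7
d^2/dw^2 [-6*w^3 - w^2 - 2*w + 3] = -36*w - 2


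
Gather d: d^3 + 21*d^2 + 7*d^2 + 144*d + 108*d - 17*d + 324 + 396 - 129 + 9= d^3 + 28*d^2 + 235*d + 600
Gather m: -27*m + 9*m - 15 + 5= -18*m - 10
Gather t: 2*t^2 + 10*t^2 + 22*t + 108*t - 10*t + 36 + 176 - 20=12*t^2 + 120*t + 192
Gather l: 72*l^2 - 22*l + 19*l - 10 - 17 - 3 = 72*l^2 - 3*l - 30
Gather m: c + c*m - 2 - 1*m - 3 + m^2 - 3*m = c + m^2 + m*(c - 4) - 5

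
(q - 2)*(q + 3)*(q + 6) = q^3 + 7*q^2 - 36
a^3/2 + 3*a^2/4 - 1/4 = (a/2 + 1/2)*(a - 1/2)*(a + 1)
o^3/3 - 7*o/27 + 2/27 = (o/3 + 1/3)*(o - 2/3)*(o - 1/3)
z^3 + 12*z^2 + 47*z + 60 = (z + 3)*(z + 4)*(z + 5)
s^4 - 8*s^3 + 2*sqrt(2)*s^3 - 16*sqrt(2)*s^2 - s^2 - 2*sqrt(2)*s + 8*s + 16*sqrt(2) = (s - 8)*(s - 1)*(s + 1)*(s + 2*sqrt(2))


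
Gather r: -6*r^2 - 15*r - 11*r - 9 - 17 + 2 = -6*r^2 - 26*r - 24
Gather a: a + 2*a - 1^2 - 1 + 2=3*a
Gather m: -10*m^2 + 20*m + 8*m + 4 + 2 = -10*m^2 + 28*m + 6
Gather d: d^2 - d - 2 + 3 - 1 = d^2 - d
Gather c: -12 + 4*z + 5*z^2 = 5*z^2 + 4*z - 12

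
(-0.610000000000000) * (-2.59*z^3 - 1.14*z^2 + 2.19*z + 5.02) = 1.5799*z^3 + 0.6954*z^2 - 1.3359*z - 3.0622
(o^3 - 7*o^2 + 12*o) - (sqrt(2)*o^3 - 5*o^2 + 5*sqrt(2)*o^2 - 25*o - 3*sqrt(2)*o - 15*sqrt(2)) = -sqrt(2)*o^3 + o^3 - 5*sqrt(2)*o^2 - 2*o^2 + 3*sqrt(2)*o + 37*o + 15*sqrt(2)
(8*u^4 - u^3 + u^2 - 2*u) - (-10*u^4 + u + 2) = 18*u^4 - u^3 + u^2 - 3*u - 2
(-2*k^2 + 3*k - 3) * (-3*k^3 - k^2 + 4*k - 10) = 6*k^5 - 7*k^4 - 2*k^3 + 35*k^2 - 42*k + 30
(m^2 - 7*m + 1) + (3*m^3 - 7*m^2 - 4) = 3*m^3 - 6*m^2 - 7*m - 3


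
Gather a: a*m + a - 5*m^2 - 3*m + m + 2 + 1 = a*(m + 1) - 5*m^2 - 2*m + 3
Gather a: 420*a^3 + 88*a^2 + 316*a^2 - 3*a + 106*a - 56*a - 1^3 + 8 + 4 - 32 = 420*a^3 + 404*a^2 + 47*a - 21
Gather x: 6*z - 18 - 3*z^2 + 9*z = -3*z^2 + 15*z - 18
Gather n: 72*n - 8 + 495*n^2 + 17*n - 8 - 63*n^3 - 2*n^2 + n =-63*n^3 + 493*n^2 + 90*n - 16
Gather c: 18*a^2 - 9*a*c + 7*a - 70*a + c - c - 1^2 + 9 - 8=18*a^2 - 9*a*c - 63*a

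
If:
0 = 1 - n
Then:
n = 1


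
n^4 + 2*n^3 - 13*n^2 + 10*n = n*(n - 2)*(n - 1)*(n + 5)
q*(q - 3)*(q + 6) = q^3 + 3*q^2 - 18*q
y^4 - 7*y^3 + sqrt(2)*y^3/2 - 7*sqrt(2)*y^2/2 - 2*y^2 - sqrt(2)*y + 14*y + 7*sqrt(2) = (y - 7)*(y - sqrt(2))*(y + sqrt(2)/2)*(y + sqrt(2))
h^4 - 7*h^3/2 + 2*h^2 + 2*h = h*(h - 2)^2*(h + 1/2)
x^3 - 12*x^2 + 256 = (x - 8)^2*(x + 4)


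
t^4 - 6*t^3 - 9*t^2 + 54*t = t*(t - 6)*(t - 3)*(t + 3)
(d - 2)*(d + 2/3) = d^2 - 4*d/3 - 4/3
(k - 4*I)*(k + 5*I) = k^2 + I*k + 20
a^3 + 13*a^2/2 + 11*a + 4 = (a + 1/2)*(a + 2)*(a + 4)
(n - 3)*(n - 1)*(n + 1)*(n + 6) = n^4 + 3*n^3 - 19*n^2 - 3*n + 18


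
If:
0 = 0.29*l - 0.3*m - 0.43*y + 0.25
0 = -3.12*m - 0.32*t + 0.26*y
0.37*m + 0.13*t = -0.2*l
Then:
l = 2.08519535638497*y - 1.12033454000749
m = 0.582355511172138*y - 0.24965672200724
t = 2.43415303957059 - 4.86546623392835*y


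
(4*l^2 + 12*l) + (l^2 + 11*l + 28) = 5*l^2 + 23*l + 28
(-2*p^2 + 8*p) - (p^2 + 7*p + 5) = -3*p^2 + p - 5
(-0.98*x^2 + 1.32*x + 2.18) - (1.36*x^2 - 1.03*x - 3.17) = -2.34*x^2 + 2.35*x + 5.35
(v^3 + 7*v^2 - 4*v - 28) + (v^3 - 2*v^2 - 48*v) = 2*v^3 + 5*v^2 - 52*v - 28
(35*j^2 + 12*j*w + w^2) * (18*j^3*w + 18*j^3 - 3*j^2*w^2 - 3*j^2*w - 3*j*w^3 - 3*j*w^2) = 630*j^5*w + 630*j^5 + 111*j^4*w^2 + 111*j^4*w - 123*j^3*w^3 - 123*j^3*w^2 - 39*j^2*w^4 - 39*j^2*w^3 - 3*j*w^5 - 3*j*w^4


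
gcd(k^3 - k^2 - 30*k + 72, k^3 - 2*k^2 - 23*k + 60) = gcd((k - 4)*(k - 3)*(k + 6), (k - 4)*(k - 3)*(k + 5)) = k^2 - 7*k + 12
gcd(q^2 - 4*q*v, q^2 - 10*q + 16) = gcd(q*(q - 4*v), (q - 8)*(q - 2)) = 1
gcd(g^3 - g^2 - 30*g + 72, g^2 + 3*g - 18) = g^2 + 3*g - 18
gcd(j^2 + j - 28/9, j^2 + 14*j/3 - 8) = j - 4/3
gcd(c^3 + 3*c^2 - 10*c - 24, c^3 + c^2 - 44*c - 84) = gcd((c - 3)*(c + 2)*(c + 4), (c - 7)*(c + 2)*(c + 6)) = c + 2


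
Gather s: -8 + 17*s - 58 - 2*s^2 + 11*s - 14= -2*s^2 + 28*s - 80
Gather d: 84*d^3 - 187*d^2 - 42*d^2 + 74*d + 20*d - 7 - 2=84*d^3 - 229*d^2 + 94*d - 9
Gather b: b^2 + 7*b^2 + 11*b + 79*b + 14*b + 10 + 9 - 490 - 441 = 8*b^2 + 104*b - 912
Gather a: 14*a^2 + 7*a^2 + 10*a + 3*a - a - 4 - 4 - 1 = 21*a^2 + 12*a - 9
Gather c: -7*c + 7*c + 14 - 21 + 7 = 0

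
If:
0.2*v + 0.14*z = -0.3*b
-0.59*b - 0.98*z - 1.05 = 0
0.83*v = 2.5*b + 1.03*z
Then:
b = 0.62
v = 0.08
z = -1.45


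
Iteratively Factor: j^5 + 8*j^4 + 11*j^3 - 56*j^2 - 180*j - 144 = (j + 3)*(j^4 + 5*j^3 - 4*j^2 - 44*j - 48) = (j + 2)*(j + 3)*(j^3 + 3*j^2 - 10*j - 24) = (j + 2)^2*(j + 3)*(j^2 + j - 12) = (j - 3)*(j + 2)^2*(j + 3)*(j + 4)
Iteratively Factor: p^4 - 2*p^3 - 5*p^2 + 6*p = (p - 3)*(p^3 + p^2 - 2*p) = (p - 3)*(p - 1)*(p^2 + 2*p) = (p - 3)*(p - 1)*(p + 2)*(p)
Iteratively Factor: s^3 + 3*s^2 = (s)*(s^2 + 3*s) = s^2*(s + 3)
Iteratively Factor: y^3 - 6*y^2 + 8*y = (y - 2)*(y^2 - 4*y) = (y - 4)*(y - 2)*(y)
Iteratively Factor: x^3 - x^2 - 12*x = (x - 4)*(x^2 + 3*x) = x*(x - 4)*(x + 3)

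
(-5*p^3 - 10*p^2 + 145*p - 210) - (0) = -5*p^3 - 10*p^2 + 145*p - 210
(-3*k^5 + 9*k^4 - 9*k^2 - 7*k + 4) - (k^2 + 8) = -3*k^5 + 9*k^4 - 10*k^2 - 7*k - 4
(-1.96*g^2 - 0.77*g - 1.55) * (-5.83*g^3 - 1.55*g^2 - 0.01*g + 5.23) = 11.4268*g^5 + 7.5271*g^4 + 10.2496*g^3 - 7.8406*g^2 - 4.0116*g - 8.1065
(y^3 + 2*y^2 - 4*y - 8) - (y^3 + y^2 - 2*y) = y^2 - 2*y - 8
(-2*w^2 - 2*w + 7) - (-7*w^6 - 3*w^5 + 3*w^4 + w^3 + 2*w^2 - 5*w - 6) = 7*w^6 + 3*w^5 - 3*w^4 - w^3 - 4*w^2 + 3*w + 13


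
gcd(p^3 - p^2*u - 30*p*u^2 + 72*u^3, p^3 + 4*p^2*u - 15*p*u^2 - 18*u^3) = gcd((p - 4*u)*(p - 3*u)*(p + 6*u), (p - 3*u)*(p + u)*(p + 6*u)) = p^2 + 3*p*u - 18*u^2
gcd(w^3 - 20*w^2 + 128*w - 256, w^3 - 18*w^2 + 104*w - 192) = w^2 - 12*w + 32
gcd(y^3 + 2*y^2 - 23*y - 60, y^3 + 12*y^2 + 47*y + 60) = y^2 + 7*y + 12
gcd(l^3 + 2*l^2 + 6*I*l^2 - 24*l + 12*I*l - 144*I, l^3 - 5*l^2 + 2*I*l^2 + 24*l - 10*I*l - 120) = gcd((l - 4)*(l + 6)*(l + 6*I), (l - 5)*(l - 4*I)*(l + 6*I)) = l + 6*I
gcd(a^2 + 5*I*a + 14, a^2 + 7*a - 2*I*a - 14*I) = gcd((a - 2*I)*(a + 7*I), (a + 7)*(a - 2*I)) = a - 2*I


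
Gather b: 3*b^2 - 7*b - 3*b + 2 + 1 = 3*b^2 - 10*b + 3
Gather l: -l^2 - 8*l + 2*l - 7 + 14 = -l^2 - 6*l + 7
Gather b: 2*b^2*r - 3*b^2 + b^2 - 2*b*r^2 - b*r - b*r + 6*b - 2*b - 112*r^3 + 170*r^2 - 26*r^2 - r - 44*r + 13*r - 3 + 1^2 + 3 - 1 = b^2*(2*r - 2) + b*(-2*r^2 - 2*r + 4) - 112*r^3 + 144*r^2 - 32*r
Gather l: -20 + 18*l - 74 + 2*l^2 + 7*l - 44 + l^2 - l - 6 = 3*l^2 + 24*l - 144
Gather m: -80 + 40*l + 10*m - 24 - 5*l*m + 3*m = 40*l + m*(13 - 5*l) - 104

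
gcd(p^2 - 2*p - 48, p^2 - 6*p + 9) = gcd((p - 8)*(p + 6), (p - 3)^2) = 1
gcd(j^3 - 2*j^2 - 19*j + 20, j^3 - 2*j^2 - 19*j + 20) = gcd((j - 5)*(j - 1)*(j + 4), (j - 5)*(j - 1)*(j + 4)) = j^3 - 2*j^2 - 19*j + 20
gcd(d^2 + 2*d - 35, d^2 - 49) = d + 7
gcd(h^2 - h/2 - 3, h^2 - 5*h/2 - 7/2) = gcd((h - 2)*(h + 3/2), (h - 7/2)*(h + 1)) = 1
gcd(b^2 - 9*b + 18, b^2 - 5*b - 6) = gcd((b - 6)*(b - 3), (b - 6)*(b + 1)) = b - 6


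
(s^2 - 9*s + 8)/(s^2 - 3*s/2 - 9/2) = 2*(-s^2 + 9*s - 8)/(-2*s^2 + 3*s + 9)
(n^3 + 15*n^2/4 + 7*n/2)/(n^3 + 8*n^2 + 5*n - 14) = n*(4*n + 7)/(4*(n^2 + 6*n - 7))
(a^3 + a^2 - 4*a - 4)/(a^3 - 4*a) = (a + 1)/a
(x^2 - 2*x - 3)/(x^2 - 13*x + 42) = (x^2 - 2*x - 3)/(x^2 - 13*x + 42)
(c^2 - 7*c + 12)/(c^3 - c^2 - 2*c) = (-c^2 + 7*c - 12)/(c*(-c^2 + c + 2))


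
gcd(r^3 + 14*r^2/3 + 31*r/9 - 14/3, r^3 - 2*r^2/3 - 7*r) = r + 7/3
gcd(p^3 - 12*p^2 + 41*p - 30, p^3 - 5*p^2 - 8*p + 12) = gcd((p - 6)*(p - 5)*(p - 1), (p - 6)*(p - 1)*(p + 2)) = p^2 - 7*p + 6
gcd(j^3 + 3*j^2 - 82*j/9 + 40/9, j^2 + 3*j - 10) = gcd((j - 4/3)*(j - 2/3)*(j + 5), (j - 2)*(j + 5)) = j + 5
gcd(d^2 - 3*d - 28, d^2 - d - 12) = 1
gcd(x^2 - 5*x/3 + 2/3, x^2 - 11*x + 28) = 1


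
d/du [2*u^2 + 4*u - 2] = 4*u + 4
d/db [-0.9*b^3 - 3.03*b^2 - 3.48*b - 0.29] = -2.7*b^2 - 6.06*b - 3.48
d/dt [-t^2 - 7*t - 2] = -2*t - 7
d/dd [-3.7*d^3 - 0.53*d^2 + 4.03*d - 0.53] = -11.1*d^2 - 1.06*d + 4.03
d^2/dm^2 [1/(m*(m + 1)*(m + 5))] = 2*(6*m^4 + 48*m^3 + 123*m^2 + 90*m + 25)/(m^3*(m^6 + 18*m^5 + 123*m^4 + 396*m^3 + 615*m^2 + 450*m + 125))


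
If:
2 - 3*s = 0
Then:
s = 2/3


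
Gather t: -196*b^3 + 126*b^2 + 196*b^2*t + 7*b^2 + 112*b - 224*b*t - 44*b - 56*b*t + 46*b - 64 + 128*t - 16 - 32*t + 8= -196*b^3 + 133*b^2 + 114*b + t*(196*b^2 - 280*b + 96) - 72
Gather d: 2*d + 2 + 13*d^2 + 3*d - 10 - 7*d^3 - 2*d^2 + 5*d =-7*d^3 + 11*d^2 + 10*d - 8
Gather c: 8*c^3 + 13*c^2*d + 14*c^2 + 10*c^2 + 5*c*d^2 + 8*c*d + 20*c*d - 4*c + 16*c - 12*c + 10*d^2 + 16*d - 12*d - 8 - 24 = 8*c^3 + c^2*(13*d + 24) + c*(5*d^2 + 28*d) + 10*d^2 + 4*d - 32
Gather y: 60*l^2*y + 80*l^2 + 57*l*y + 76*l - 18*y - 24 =80*l^2 + 76*l + y*(60*l^2 + 57*l - 18) - 24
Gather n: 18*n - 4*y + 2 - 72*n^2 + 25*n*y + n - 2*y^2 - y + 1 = -72*n^2 + n*(25*y + 19) - 2*y^2 - 5*y + 3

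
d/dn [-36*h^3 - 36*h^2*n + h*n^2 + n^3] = -36*h^2 + 2*h*n + 3*n^2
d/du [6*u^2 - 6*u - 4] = 12*u - 6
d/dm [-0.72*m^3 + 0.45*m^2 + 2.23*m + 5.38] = -2.16*m^2 + 0.9*m + 2.23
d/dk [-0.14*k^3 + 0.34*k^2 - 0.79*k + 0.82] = -0.42*k^2 + 0.68*k - 0.79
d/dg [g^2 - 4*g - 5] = 2*g - 4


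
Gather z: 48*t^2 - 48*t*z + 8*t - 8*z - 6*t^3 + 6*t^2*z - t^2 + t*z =-6*t^3 + 47*t^2 + 8*t + z*(6*t^2 - 47*t - 8)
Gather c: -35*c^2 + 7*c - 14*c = -35*c^2 - 7*c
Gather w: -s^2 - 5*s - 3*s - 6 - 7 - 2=-s^2 - 8*s - 15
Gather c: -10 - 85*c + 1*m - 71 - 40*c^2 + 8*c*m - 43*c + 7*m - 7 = -40*c^2 + c*(8*m - 128) + 8*m - 88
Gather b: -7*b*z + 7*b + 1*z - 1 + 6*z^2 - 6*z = b*(7 - 7*z) + 6*z^2 - 5*z - 1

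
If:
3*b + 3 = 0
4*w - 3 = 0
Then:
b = -1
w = 3/4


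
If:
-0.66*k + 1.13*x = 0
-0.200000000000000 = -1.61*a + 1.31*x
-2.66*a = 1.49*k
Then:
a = 0.07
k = -0.12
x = -0.07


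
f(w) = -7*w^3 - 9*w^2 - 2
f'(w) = -21*w^2 - 18*w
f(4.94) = -1065.51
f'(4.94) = -601.40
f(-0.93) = -4.15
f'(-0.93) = -1.42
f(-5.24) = 758.03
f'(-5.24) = -482.29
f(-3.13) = 124.48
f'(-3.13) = -149.39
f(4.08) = -627.24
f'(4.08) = -423.01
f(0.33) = -3.23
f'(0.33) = -8.23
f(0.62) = -7.13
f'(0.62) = -19.23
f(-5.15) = 715.43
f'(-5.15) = -464.27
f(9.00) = -5834.00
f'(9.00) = -1863.00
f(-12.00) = 10798.00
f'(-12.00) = -2808.00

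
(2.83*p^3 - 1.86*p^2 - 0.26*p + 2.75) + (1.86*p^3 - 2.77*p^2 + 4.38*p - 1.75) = 4.69*p^3 - 4.63*p^2 + 4.12*p + 1.0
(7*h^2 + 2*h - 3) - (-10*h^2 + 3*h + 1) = 17*h^2 - h - 4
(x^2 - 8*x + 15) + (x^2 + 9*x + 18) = 2*x^2 + x + 33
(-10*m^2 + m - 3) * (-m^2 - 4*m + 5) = 10*m^4 + 39*m^3 - 51*m^2 + 17*m - 15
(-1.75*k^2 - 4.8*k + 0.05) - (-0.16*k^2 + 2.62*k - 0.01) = -1.59*k^2 - 7.42*k + 0.06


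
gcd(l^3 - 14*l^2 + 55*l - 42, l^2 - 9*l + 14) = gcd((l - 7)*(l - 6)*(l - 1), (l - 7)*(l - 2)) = l - 7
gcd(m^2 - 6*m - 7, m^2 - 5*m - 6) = m + 1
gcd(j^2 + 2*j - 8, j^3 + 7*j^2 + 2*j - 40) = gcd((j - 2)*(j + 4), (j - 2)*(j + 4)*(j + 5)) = j^2 + 2*j - 8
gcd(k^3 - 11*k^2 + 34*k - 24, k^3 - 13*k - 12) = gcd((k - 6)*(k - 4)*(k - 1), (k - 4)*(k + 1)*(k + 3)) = k - 4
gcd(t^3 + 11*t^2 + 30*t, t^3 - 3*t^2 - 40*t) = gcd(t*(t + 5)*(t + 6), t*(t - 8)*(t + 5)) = t^2 + 5*t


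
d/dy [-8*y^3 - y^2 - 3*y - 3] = -24*y^2 - 2*y - 3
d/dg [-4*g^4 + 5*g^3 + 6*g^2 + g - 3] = -16*g^3 + 15*g^2 + 12*g + 1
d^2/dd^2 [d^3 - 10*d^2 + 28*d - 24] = 6*d - 20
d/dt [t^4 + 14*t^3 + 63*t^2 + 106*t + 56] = 4*t^3 + 42*t^2 + 126*t + 106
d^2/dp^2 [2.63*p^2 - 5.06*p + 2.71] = 5.26000000000000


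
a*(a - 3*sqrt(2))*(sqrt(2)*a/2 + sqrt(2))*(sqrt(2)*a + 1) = a^4 - 5*sqrt(2)*a^3/2 + 2*a^3 - 5*sqrt(2)*a^2 - 3*a^2 - 6*a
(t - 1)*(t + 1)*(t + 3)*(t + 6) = t^4 + 9*t^3 + 17*t^2 - 9*t - 18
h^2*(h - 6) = h^3 - 6*h^2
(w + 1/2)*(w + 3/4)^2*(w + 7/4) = w^4 + 15*w^3/4 + 77*w^2/16 + 165*w/64 + 63/128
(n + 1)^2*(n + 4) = n^3 + 6*n^2 + 9*n + 4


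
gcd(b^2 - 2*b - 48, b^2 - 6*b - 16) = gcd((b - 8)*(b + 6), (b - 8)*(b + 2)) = b - 8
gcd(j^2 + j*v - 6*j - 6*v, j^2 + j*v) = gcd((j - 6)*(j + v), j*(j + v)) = j + v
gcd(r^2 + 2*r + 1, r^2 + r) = r + 1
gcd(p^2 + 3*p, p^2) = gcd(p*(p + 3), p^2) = p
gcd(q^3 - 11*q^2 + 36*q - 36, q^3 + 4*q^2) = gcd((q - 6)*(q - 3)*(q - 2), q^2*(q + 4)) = 1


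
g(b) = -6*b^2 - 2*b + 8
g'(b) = -12*b - 2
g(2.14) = -23.76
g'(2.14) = -27.68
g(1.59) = -10.35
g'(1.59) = -21.08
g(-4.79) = -120.08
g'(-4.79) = 55.48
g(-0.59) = 7.09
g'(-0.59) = 5.08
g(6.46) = -255.31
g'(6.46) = -79.52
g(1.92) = -17.96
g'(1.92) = -25.04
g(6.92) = -293.16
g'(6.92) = -85.04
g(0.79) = 2.68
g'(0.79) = -11.48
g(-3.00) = -40.00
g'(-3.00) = 34.00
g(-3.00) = -40.00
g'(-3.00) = 34.00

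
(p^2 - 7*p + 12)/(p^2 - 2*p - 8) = (p - 3)/(p + 2)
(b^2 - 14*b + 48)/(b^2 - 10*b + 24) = (b - 8)/(b - 4)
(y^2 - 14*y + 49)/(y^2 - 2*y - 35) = (y - 7)/(y + 5)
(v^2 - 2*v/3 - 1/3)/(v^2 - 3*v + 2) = (v + 1/3)/(v - 2)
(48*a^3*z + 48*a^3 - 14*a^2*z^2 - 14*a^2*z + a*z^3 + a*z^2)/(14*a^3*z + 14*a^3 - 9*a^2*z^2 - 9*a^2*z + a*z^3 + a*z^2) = (48*a^2 - 14*a*z + z^2)/(14*a^2 - 9*a*z + z^2)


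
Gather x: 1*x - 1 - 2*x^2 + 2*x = -2*x^2 + 3*x - 1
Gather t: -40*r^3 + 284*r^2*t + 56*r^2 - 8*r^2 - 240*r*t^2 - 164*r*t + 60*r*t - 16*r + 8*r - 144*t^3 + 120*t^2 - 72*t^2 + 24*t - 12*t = -40*r^3 + 48*r^2 - 8*r - 144*t^3 + t^2*(48 - 240*r) + t*(284*r^2 - 104*r + 12)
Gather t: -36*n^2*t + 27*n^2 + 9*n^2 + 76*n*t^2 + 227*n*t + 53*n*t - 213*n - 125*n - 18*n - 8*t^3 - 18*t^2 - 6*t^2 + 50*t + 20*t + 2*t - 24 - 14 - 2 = 36*n^2 - 356*n - 8*t^3 + t^2*(76*n - 24) + t*(-36*n^2 + 280*n + 72) - 40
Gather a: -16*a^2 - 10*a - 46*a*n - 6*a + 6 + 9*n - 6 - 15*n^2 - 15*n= -16*a^2 + a*(-46*n - 16) - 15*n^2 - 6*n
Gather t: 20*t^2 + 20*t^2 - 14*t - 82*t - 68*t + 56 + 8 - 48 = 40*t^2 - 164*t + 16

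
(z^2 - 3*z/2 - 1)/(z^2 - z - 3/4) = 2*(z - 2)/(2*z - 3)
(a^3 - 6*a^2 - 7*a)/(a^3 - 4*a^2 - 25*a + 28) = a*(a + 1)/(a^2 + 3*a - 4)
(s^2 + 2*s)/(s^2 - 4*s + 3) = s*(s + 2)/(s^2 - 4*s + 3)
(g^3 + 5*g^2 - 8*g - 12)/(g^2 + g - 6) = (g^2 + 7*g + 6)/(g + 3)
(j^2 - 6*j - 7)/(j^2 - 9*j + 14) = (j + 1)/(j - 2)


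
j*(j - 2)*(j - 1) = j^3 - 3*j^2 + 2*j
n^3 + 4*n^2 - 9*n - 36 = (n - 3)*(n + 3)*(n + 4)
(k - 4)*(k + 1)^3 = k^4 - k^3 - 9*k^2 - 11*k - 4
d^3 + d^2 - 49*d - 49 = (d - 7)*(d + 1)*(d + 7)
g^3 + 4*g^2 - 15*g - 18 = (g - 3)*(g + 1)*(g + 6)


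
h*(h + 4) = h^2 + 4*h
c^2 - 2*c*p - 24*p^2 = (c - 6*p)*(c + 4*p)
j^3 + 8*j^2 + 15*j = j*(j + 3)*(j + 5)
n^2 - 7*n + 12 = (n - 4)*(n - 3)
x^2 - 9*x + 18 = (x - 6)*(x - 3)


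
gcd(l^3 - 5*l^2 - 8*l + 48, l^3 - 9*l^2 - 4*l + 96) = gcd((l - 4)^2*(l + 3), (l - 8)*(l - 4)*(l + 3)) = l^2 - l - 12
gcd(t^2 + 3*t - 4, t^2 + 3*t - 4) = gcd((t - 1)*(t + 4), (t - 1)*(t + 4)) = t^2 + 3*t - 4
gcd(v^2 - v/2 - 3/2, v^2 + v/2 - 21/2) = 1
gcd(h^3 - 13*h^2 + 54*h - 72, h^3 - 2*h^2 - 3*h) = h - 3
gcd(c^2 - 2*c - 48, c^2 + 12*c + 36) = c + 6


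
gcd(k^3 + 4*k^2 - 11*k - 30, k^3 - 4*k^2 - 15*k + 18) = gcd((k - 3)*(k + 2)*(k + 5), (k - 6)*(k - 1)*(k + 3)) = 1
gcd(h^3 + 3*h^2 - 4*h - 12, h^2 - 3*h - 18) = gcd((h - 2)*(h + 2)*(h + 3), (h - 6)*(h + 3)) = h + 3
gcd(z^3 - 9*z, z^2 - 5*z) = z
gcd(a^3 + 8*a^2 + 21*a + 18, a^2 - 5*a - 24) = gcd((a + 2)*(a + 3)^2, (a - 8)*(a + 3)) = a + 3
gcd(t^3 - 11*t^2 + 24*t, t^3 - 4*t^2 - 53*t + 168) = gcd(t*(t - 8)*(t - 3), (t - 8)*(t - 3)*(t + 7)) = t^2 - 11*t + 24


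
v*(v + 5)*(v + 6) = v^3 + 11*v^2 + 30*v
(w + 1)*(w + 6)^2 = w^3 + 13*w^2 + 48*w + 36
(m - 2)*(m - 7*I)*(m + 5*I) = m^3 - 2*m^2 - 2*I*m^2 + 35*m + 4*I*m - 70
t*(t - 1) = t^2 - t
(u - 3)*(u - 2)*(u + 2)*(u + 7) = u^4 + 4*u^3 - 25*u^2 - 16*u + 84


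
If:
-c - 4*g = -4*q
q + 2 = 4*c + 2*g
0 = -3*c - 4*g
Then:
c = 2/3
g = -1/2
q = -1/3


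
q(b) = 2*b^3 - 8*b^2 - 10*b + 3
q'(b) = 6*b^2 - 16*b - 10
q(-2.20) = -35.02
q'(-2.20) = 54.24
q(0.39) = -2.00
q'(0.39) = -15.33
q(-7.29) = -1124.09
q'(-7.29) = 425.50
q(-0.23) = 4.85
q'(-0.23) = -6.00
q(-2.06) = -27.83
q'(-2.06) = 48.42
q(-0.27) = 5.08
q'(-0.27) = -5.24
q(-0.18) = 4.53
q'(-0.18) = -6.93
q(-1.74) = -14.36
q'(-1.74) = 36.01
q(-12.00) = -4485.00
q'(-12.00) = 1046.00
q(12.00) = 2187.00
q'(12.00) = 662.00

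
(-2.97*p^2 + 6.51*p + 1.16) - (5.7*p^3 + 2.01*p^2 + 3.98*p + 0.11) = -5.7*p^3 - 4.98*p^2 + 2.53*p + 1.05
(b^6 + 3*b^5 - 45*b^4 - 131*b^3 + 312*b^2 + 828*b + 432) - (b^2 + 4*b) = b^6 + 3*b^5 - 45*b^4 - 131*b^3 + 311*b^2 + 824*b + 432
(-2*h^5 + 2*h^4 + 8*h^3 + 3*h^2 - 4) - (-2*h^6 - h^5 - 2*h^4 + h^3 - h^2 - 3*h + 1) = 2*h^6 - h^5 + 4*h^4 + 7*h^3 + 4*h^2 + 3*h - 5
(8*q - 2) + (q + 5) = 9*q + 3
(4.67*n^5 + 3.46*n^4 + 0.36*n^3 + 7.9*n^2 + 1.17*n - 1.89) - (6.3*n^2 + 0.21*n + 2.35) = 4.67*n^5 + 3.46*n^4 + 0.36*n^3 + 1.6*n^2 + 0.96*n - 4.24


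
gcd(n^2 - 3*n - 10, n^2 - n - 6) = n + 2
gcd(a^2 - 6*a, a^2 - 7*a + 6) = a - 6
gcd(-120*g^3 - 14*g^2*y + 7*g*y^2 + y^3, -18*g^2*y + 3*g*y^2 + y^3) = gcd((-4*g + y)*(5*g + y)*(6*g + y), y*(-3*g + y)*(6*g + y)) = 6*g + y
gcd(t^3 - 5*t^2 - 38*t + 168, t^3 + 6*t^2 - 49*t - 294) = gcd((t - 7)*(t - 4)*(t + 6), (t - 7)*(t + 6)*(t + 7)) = t^2 - t - 42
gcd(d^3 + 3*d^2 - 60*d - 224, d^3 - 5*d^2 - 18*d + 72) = d + 4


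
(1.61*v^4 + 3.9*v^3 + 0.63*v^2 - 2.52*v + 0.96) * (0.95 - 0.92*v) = -1.4812*v^5 - 2.0585*v^4 + 3.1254*v^3 + 2.9169*v^2 - 3.2772*v + 0.912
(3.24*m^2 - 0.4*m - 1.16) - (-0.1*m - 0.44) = 3.24*m^2 - 0.3*m - 0.72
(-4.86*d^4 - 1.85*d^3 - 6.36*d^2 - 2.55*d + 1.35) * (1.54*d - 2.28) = -7.4844*d^5 + 8.2318*d^4 - 5.5764*d^3 + 10.5738*d^2 + 7.893*d - 3.078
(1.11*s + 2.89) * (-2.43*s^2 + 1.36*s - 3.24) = -2.6973*s^3 - 5.5131*s^2 + 0.334*s - 9.3636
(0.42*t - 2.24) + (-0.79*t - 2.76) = -0.37*t - 5.0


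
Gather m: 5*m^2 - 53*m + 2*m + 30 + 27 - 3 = 5*m^2 - 51*m + 54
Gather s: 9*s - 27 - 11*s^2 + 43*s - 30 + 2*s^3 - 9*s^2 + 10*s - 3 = 2*s^3 - 20*s^2 + 62*s - 60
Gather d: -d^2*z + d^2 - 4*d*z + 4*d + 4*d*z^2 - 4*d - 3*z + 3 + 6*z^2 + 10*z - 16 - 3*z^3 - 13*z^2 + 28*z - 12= d^2*(1 - z) + d*(4*z^2 - 4*z) - 3*z^3 - 7*z^2 + 35*z - 25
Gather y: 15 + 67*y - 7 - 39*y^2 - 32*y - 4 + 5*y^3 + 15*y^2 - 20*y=5*y^3 - 24*y^2 + 15*y + 4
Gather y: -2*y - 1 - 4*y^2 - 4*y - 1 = -4*y^2 - 6*y - 2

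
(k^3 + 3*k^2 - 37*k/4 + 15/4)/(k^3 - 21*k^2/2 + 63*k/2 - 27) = (2*k^2 + 9*k - 5)/(2*(k^2 - 9*k + 18))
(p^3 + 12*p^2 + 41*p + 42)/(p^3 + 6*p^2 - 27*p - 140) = (p^2 + 5*p + 6)/(p^2 - p - 20)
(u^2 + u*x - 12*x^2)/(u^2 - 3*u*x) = (u + 4*x)/u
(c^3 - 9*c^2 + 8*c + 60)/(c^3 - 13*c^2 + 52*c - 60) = (c + 2)/(c - 2)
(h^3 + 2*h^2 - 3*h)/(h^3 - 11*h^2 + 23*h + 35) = h*(h^2 + 2*h - 3)/(h^3 - 11*h^2 + 23*h + 35)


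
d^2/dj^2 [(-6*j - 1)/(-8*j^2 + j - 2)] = 2*((6*j + 1)*(16*j - 1)^2 - 2*(72*j + 1)*(8*j^2 - j + 2))/(8*j^2 - j + 2)^3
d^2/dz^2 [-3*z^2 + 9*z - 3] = -6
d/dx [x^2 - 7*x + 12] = 2*x - 7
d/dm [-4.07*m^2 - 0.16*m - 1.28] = -8.14*m - 0.16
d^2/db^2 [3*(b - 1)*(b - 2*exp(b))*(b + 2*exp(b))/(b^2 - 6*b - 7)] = 6*(-8*b^5*exp(2*b) + 112*b^4*exp(2*b) - 340*b^3*exp(2*b) + 37*b^3 - 340*b^2*exp(2*b) + 105*b^2 - 388*b*exp(2*b) + 147*b + 4*exp(2*b) - 49)/(b^6 - 18*b^5 + 87*b^4 + 36*b^3 - 609*b^2 - 882*b - 343)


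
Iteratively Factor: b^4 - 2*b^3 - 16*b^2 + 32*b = (b - 4)*(b^3 + 2*b^2 - 8*b) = (b - 4)*(b + 4)*(b^2 - 2*b) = b*(b - 4)*(b + 4)*(b - 2)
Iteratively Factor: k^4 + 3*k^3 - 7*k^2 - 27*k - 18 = (k + 2)*(k^3 + k^2 - 9*k - 9) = (k - 3)*(k + 2)*(k^2 + 4*k + 3) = (k - 3)*(k + 2)*(k + 3)*(k + 1)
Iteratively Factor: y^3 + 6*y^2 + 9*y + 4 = (y + 1)*(y^2 + 5*y + 4) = (y + 1)^2*(y + 4)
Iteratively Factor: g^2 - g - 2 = (g + 1)*(g - 2)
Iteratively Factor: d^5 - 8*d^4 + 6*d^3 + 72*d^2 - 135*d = (d - 5)*(d^4 - 3*d^3 - 9*d^2 + 27*d) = (d - 5)*(d - 3)*(d^3 - 9*d) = d*(d - 5)*(d - 3)*(d^2 - 9) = d*(d - 5)*(d - 3)*(d + 3)*(d - 3)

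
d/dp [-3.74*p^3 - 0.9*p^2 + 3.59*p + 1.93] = -11.22*p^2 - 1.8*p + 3.59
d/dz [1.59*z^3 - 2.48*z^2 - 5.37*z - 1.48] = 4.77*z^2 - 4.96*z - 5.37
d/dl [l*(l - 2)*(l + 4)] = 3*l^2 + 4*l - 8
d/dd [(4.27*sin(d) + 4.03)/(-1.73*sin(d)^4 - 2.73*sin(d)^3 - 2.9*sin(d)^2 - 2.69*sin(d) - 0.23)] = (22.1613*sin(d)^4 + 51.2018*sin(d)^3 + 45.3887*sin(d)^2 + 23.374*sin(d) + 9.8586)*cos(d)/(2.9929*sin(d)^8 + 9.4458*sin(d)^7 + 17.4869*sin(d)^6 + 25.1414*sin(d)^5 + 23.8932*sin(d)^4 + 16.8578*sin(d)^3 + 8.5701*sin(d)^2 + 1.2374*sin(d) + 0.0529)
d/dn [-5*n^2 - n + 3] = -10*n - 1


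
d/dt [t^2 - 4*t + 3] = 2*t - 4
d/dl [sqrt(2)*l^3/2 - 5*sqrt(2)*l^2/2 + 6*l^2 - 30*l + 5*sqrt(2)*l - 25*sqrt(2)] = 3*sqrt(2)*l^2/2 - 5*sqrt(2)*l + 12*l - 30 + 5*sqrt(2)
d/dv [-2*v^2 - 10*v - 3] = -4*v - 10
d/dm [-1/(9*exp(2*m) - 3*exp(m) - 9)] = (6*exp(m) - 1)*exp(m)/(3*(-3*exp(2*m) + exp(m) + 3)^2)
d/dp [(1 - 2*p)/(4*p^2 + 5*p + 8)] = (8*p^2 - 8*p - 21)/(16*p^4 + 40*p^3 + 89*p^2 + 80*p + 64)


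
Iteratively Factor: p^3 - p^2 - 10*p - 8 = (p - 4)*(p^2 + 3*p + 2) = (p - 4)*(p + 2)*(p + 1)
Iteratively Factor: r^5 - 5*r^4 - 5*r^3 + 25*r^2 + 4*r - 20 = (r + 2)*(r^4 - 7*r^3 + 9*r^2 + 7*r - 10) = (r - 2)*(r + 2)*(r^3 - 5*r^2 - r + 5) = (r - 5)*(r - 2)*(r + 2)*(r^2 - 1) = (r - 5)*(r - 2)*(r + 1)*(r + 2)*(r - 1)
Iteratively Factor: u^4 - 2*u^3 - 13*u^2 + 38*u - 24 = (u + 4)*(u^3 - 6*u^2 + 11*u - 6) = (u - 1)*(u + 4)*(u^2 - 5*u + 6) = (u - 2)*(u - 1)*(u + 4)*(u - 3)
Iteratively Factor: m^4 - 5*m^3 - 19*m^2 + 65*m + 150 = (m + 2)*(m^3 - 7*m^2 - 5*m + 75) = (m - 5)*(m + 2)*(m^2 - 2*m - 15) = (m - 5)*(m + 2)*(m + 3)*(m - 5)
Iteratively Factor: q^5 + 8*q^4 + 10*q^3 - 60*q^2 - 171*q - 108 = (q - 3)*(q^4 + 11*q^3 + 43*q^2 + 69*q + 36) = (q - 3)*(q + 4)*(q^3 + 7*q^2 + 15*q + 9) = (q - 3)*(q + 3)*(q + 4)*(q^2 + 4*q + 3) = (q - 3)*(q + 1)*(q + 3)*(q + 4)*(q + 3)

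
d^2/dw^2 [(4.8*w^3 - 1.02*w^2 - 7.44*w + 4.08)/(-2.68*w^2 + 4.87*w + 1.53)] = (1.13686837721616e-13*w^4 - 133.546704*w^3 - 365.322384*w^2 + 435.127104*w - 333.0861)/(19.248832*w^6 - 104.934864*w^5 + 157.71666*w^4 + 4.31238500000001*w^3 - 90.039735*w^2 - 34.200549*w - 3.581577)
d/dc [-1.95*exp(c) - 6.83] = -1.95*exp(c)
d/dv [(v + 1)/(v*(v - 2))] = (-v^2 - 2*v + 2)/(v^2*(v^2 - 4*v + 4))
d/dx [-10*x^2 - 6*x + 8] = -20*x - 6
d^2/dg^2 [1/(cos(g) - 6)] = (sin(g)^2 - 6*cos(g) + 1)/(cos(g) - 6)^3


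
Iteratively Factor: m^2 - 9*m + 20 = (m - 5)*(m - 4)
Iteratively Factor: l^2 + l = (l)*(l + 1)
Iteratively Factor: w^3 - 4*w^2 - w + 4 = (w - 4)*(w^2 - 1) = (w - 4)*(w - 1)*(w + 1)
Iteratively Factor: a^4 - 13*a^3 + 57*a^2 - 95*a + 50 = (a - 5)*(a^3 - 8*a^2 + 17*a - 10) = (a - 5)^2*(a^2 - 3*a + 2) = (a - 5)^2*(a - 1)*(a - 2)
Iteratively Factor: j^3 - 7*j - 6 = (j + 1)*(j^2 - j - 6) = (j + 1)*(j + 2)*(j - 3)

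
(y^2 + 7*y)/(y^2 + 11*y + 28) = y/(y + 4)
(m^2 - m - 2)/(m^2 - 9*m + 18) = (m^2 - m - 2)/(m^2 - 9*m + 18)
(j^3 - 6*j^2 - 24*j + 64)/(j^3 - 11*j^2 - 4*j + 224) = (j - 2)/(j - 7)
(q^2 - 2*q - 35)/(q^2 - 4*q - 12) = (-q^2 + 2*q + 35)/(-q^2 + 4*q + 12)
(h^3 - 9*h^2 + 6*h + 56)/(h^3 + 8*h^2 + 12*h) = (h^2 - 11*h + 28)/(h*(h + 6))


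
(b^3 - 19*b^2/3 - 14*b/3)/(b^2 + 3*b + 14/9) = 3*b*(b - 7)/(3*b + 7)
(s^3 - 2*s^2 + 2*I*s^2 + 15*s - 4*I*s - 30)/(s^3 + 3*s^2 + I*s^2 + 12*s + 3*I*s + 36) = (s^2 + s*(-2 + 5*I) - 10*I)/(s^2 + s*(3 + 4*I) + 12*I)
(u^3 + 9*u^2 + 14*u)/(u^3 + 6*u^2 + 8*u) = (u + 7)/(u + 4)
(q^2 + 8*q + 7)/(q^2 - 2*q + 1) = (q^2 + 8*q + 7)/(q^2 - 2*q + 1)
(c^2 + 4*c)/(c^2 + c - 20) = c*(c + 4)/(c^2 + c - 20)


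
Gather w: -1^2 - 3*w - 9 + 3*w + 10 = 0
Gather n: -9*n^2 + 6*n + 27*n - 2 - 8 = -9*n^2 + 33*n - 10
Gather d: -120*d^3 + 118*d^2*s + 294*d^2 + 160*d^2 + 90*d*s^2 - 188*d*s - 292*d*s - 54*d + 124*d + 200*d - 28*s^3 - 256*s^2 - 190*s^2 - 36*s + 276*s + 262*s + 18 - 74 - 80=-120*d^3 + d^2*(118*s + 454) + d*(90*s^2 - 480*s + 270) - 28*s^3 - 446*s^2 + 502*s - 136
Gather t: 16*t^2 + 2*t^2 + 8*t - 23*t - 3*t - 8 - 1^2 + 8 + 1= 18*t^2 - 18*t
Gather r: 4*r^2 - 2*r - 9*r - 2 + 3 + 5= 4*r^2 - 11*r + 6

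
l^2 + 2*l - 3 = (l - 1)*(l + 3)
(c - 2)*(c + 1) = c^2 - c - 2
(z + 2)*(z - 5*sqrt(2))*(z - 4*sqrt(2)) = z^3 - 9*sqrt(2)*z^2 + 2*z^2 - 18*sqrt(2)*z + 40*z + 80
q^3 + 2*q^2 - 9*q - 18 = (q - 3)*(q + 2)*(q + 3)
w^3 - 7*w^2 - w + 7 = (w - 7)*(w - 1)*(w + 1)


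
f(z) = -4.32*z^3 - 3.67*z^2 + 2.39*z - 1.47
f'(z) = -12.96*z^2 - 7.34*z + 2.39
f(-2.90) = 66.09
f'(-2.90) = -85.32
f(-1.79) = 7.27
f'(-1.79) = -26.00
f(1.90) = -39.81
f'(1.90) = -58.34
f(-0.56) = -3.20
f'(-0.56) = 2.44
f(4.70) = -519.82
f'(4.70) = -318.39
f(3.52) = -226.94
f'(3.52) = -184.03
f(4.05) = -338.97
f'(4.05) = -239.91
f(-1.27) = -1.58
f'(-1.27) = -9.19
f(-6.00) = 785.19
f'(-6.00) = -420.13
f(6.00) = -1052.37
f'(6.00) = -508.21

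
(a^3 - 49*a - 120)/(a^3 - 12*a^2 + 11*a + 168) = (a + 5)/(a - 7)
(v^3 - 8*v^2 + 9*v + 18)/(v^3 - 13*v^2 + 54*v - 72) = (v + 1)/(v - 4)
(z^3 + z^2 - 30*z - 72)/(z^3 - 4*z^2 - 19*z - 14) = (-z^3 - z^2 + 30*z + 72)/(-z^3 + 4*z^2 + 19*z + 14)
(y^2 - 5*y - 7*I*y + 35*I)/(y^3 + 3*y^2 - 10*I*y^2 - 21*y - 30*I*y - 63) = (y - 5)/(y^2 + 3*y*(1 - I) - 9*I)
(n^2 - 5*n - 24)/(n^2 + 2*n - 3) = (n - 8)/(n - 1)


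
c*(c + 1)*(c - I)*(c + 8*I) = c^4 + c^3 + 7*I*c^3 + 8*c^2 + 7*I*c^2 + 8*c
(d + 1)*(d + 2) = d^2 + 3*d + 2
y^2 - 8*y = y*(y - 8)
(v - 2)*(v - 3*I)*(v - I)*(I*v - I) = I*v^4 + 4*v^3 - 3*I*v^3 - 12*v^2 - I*v^2 + 8*v + 9*I*v - 6*I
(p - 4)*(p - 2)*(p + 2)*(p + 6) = p^4 + 2*p^3 - 28*p^2 - 8*p + 96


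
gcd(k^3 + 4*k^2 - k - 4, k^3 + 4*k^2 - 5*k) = k - 1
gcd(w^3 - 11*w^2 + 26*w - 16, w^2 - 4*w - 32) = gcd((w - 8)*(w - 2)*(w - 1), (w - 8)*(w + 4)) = w - 8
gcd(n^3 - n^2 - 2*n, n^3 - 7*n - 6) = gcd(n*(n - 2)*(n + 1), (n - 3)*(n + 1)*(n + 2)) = n + 1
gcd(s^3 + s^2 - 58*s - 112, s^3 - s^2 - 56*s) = s^2 - s - 56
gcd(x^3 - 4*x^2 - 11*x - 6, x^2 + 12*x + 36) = 1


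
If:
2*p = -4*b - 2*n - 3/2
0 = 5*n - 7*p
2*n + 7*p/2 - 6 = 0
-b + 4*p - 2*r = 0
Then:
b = -85/56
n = 4/3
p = 20/21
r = 895/336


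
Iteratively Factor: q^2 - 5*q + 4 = (q - 4)*(q - 1)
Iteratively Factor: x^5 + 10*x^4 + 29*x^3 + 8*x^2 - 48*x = (x)*(x^4 + 10*x^3 + 29*x^2 + 8*x - 48) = x*(x - 1)*(x^3 + 11*x^2 + 40*x + 48) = x*(x - 1)*(x + 4)*(x^2 + 7*x + 12) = x*(x - 1)*(x + 4)^2*(x + 3)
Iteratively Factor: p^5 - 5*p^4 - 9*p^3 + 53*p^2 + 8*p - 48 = (p + 3)*(p^4 - 8*p^3 + 15*p^2 + 8*p - 16) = (p + 1)*(p + 3)*(p^3 - 9*p^2 + 24*p - 16) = (p - 4)*(p + 1)*(p + 3)*(p^2 - 5*p + 4) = (p - 4)*(p - 1)*(p + 1)*(p + 3)*(p - 4)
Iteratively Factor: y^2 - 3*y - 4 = (y - 4)*(y + 1)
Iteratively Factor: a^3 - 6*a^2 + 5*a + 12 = (a - 3)*(a^2 - 3*a - 4) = (a - 3)*(a + 1)*(a - 4)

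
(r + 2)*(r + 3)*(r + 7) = r^3 + 12*r^2 + 41*r + 42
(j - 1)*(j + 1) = j^2 - 1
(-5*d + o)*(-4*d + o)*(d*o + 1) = 20*d^3*o - 9*d^2*o^2 + 20*d^2 + d*o^3 - 9*d*o + o^2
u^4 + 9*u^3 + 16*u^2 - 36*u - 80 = (u - 2)*(u + 2)*(u + 4)*(u + 5)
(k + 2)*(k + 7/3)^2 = k^3 + 20*k^2/3 + 133*k/9 + 98/9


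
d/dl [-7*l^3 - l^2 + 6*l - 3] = -21*l^2 - 2*l + 6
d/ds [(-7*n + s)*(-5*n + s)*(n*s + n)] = n*(35*n^2 - 24*n*s - 12*n + 3*s^2 + 2*s)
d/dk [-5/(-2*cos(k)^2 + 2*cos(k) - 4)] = 5*(2*cos(k) - 1)*sin(k)/(2*(sin(k)^2 + cos(k) - 3)^2)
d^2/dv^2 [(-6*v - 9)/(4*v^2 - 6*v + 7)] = 24*(6*v*(4*v^2 - 6*v + 7) - (2*v + 3)*(4*v - 3)^2)/(4*v^2 - 6*v + 7)^3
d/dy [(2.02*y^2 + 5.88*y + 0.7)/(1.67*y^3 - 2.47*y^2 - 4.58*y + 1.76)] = (-3.3734*y^4 - 19.6392*y^3 + 1.765*y^2 + 10.5684*y + 13.5548)/(2.7889*y^6 - 8.2498*y^5 - 9.1963*y^4 + 28.5036*y^3 + 12.282*y^2 - 16.1216*y + 3.0976)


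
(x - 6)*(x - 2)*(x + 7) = x^3 - x^2 - 44*x + 84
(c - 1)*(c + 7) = c^2 + 6*c - 7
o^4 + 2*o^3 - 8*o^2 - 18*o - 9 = (o - 3)*(o + 1)^2*(o + 3)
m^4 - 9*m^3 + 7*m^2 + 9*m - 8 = (m - 8)*(m - 1)^2*(m + 1)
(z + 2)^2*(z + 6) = z^3 + 10*z^2 + 28*z + 24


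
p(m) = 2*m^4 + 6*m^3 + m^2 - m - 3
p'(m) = 8*m^3 + 18*m^2 + 2*m - 1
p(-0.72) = -3.46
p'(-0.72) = 3.91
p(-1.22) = -6.76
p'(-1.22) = 8.82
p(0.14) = -3.10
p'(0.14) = -0.35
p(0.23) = -3.10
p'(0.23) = 0.51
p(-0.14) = -2.86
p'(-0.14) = -0.95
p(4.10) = 988.39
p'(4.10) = 861.15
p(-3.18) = 21.87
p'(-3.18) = -82.60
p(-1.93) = -12.73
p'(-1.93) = 4.68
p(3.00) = 327.00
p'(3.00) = 383.00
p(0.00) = -3.00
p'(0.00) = -1.00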